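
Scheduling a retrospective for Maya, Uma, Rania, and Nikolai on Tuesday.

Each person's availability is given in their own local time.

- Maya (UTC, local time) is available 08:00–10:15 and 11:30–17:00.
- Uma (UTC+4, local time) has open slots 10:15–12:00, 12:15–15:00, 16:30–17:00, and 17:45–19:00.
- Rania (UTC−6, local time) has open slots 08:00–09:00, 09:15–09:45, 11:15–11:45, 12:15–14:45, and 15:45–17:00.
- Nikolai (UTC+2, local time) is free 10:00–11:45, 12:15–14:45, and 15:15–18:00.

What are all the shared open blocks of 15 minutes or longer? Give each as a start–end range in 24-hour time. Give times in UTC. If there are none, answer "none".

Maya → UTC: 08:00–10:15, 11:30–17:00.
Uma → UTC: 06:15–08:00, 08:15–11:00, 12:30–13:00, 13:45–15:00.
Rania → UTC: 14:00–15:00, 15:15–15:45, 17:15–17:45, 18:15–20:45, 21:45–23:00.
Nikolai → UTC: 08:00–09:45, 10:15–12:45, 13:15–16:00.
Maya ∩ Uma: 08:15–10:15, 12:30–13:00, 13:45–15:00.
Maya ∩ Uma ∩ Rania: 14:00–15:00.
Maya ∩ Uma ∩ Rania ∩ Nikolai: 14:00–15:00.
Windows ≥ 15 min: 14:00–15:00.

14:00–15:00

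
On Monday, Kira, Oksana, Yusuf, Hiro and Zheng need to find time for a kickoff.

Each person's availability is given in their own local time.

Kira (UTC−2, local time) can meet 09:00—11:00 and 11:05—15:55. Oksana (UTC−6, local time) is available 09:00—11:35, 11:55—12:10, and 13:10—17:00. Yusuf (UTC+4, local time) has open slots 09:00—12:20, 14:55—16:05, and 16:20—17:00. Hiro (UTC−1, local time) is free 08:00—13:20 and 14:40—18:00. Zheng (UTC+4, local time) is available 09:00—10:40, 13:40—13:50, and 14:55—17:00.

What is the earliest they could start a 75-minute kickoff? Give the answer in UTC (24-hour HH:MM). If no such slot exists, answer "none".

none

Kira → UTC: 11:00–13:00, 13:05–17:55.
Oksana → UTC: 15:00–17:35, 17:55–18:10, 19:10–23:00.
Yusuf → UTC: 05:00–08:20, 10:55–12:05, 12:20–13:00.
Hiro → UTC: 09:00–14:20, 15:40–19:00.
Zheng → UTC: 05:00–06:40, 09:40–09:50, 10:55–13:00.
Kira ∩ Oksana: 15:00–17:35.
Kira ∩ Oksana ∩ Yusuf: (none).
Kira ∩ Oksana ∩ Yusuf ∩ Hiro: (none).
Kira ∩ Oksana ∩ Yusuf ∩ Hiro ∩ Zheng: (none).
Windows ≥ 75 min: (none).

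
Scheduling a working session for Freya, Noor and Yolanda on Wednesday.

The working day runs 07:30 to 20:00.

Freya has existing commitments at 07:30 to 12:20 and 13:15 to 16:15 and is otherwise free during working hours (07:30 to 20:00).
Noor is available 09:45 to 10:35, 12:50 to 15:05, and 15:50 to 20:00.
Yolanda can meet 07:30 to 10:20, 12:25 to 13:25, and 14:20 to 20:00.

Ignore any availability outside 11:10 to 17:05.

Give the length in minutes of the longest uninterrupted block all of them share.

50 minutes

Freya free within 07:30–20:00: 12:20–13:15, 16:15–20:00.
Freya ∩ Noor: 12:50–13:15, 16:15–20:00.
Freya ∩ Noor ∩ Yolanda: 12:50–13:15, 16:15–20:00.
Restricted to 11:10–17:05: 12:50–13:15, 16:15–17:05.
Common window lengths: 25, 50 min; longest is 50.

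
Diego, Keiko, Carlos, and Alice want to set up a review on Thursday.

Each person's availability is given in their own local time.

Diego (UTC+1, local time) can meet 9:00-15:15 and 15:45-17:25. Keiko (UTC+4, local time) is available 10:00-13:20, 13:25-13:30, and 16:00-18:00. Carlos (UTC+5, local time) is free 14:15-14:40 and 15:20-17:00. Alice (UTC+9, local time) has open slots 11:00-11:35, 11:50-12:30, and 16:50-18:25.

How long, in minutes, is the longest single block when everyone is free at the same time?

5 minutes

Diego → UTC: 08:00–14:15, 14:45–16:25.
Keiko → UTC: 06:00–09:20, 09:25–09:30, 12:00–14:00.
Carlos → UTC: 09:15–09:40, 10:20–12:00.
Alice → UTC: 02:00–02:35, 02:50–03:30, 07:50–09:25.
Diego ∩ Keiko: 08:00–09:20, 09:25–09:30, 12:00–14:00.
Diego ∩ Keiko ∩ Carlos: 09:15–09:20, 09:25–09:30.
Diego ∩ Keiko ∩ Carlos ∩ Alice: 09:15–09:20.
Single common window of 5 minutes.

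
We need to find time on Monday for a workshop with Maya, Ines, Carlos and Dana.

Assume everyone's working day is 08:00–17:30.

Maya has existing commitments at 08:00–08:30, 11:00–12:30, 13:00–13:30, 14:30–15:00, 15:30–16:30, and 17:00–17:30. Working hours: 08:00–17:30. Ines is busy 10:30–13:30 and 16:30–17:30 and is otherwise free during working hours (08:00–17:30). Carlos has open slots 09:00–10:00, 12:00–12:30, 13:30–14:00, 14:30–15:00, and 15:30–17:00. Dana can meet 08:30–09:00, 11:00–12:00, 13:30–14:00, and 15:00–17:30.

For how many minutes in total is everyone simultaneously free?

Maya free within 08:00–17:30: 08:30–11:00, 12:30–13:00, 13:30–14:30, 15:00–15:30, 16:30–17:00.
Ines free within 08:00–17:30: 08:00–10:30, 13:30–16:30.
Maya ∩ Ines: 08:30–10:30, 13:30–14:30, 15:00–15:30.
Maya ∩ Ines ∩ Carlos: 09:00–10:00, 13:30–14:00.
Maya ∩ Ines ∩ Carlos ∩ Dana: 13:30–14:00.
Total common minutes: 30.

30 minutes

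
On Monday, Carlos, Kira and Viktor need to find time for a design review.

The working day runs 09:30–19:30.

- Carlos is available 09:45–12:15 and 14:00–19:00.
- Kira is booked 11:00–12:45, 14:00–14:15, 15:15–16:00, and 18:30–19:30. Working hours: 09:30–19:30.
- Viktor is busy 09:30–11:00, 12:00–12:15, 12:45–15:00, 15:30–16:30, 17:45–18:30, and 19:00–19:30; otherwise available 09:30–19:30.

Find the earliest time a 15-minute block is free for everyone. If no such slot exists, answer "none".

Kira free within 09:30–19:30: 09:30–11:00, 12:45–14:00, 14:15–15:15, 16:00–18:30.
Viktor free within 09:30–19:30: 11:00–12:00, 12:15–12:45, 15:00–15:30, 16:30–17:45, 18:30–19:00.
Carlos ∩ Kira: 09:45–11:00, 14:15–15:15, 16:00–18:30.
Carlos ∩ Kira ∩ Viktor: 15:00–15:15, 16:30–17:45.
Windows ≥ 15 min: 15:00–15:15, 16:30–17:45.
Earliest such window starts at 15:00.

15:00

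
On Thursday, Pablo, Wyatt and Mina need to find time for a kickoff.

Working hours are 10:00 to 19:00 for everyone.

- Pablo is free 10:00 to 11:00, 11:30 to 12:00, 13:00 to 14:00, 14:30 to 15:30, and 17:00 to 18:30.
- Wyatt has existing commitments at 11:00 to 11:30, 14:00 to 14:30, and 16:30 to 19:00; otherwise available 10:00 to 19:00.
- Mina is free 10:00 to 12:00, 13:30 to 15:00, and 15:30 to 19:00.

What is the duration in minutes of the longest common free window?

Wyatt free within 10:00–19:00: 10:00–11:00, 11:30–14:00, 14:30–16:30.
Pablo ∩ Wyatt: 10:00–11:00, 11:30–12:00, 13:00–14:00, 14:30–15:30.
Pablo ∩ Wyatt ∩ Mina: 10:00–11:00, 11:30–12:00, 13:30–14:00, 14:30–15:00.
Common window lengths: 60, 30, 30, 30 min; longest is 60.

60 minutes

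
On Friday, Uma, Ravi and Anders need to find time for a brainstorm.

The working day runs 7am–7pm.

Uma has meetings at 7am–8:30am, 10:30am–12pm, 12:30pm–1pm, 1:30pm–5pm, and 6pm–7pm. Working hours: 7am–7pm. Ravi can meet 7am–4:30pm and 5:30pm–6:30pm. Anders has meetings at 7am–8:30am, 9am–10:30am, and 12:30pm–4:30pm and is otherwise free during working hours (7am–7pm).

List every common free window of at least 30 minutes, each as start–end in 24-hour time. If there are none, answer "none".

08:30–09:00, 12:00–12:30, 17:30–18:00

Uma free within 07:00–19:00: 08:30–10:30, 12:00–12:30, 13:00–13:30, 17:00–18:00.
Anders free within 07:00–19:00: 08:30–09:00, 10:30–12:30, 16:30–19:00.
Uma ∩ Ravi: 08:30–10:30, 12:00–12:30, 13:00–13:30, 17:30–18:00.
Uma ∩ Ravi ∩ Anders: 08:30–09:00, 12:00–12:30, 17:30–18:00.
Windows ≥ 30 min: 08:30–09:00, 12:00–12:30, 17:30–18:00.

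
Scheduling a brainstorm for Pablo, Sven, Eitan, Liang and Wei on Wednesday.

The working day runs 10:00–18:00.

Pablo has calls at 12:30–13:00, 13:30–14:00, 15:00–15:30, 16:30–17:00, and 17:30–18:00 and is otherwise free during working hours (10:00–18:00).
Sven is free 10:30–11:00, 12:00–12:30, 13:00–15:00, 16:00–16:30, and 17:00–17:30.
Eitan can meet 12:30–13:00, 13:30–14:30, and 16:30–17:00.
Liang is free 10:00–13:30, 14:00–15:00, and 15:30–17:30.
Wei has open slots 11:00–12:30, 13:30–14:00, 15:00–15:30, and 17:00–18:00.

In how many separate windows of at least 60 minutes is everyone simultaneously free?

0

Pablo free within 10:00–18:00: 10:00–12:30, 13:00–13:30, 14:00–15:00, 15:30–16:30, 17:00–17:30.
Pablo ∩ Sven: 10:30–11:00, 12:00–12:30, 13:00–13:30, 14:00–15:00, 16:00–16:30, 17:00–17:30.
Pablo ∩ Sven ∩ Eitan: 14:00–14:30.
Pablo ∩ Sven ∩ Eitan ∩ Liang: 14:00–14:30.
Pablo ∩ Sven ∩ Eitan ∩ Liang ∩ Wei: (none).
Windows ≥ 60 min: (none).
That's 0 windows.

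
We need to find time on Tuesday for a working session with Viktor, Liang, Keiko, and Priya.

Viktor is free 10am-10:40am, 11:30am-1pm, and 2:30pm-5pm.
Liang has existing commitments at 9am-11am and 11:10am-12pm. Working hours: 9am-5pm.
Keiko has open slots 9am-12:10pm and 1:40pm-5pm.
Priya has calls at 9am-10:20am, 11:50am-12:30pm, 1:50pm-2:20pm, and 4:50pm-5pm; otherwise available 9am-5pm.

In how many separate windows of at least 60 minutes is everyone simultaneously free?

1

Liang free within 09:00–17:00: 11:00–11:10, 12:00–17:00.
Priya free within 09:00–17:00: 10:20–11:50, 12:30–13:50, 14:20–16:50.
Viktor ∩ Liang: 12:00–13:00, 14:30–17:00.
Viktor ∩ Liang ∩ Keiko: 12:00–12:10, 14:30–17:00.
Viktor ∩ Liang ∩ Keiko ∩ Priya: 14:30–16:50.
Windows ≥ 60 min: 14:30–16:50.
That's 1 window.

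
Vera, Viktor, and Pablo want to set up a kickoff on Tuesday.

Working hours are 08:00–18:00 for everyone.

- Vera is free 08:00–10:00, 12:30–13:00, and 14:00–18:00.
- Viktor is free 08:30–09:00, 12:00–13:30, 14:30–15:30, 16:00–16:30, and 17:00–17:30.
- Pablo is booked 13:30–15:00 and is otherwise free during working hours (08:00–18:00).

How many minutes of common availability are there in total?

150 minutes

Pablo free within 08:00–18:00: 08:00–13:30, 15:00–18:00.
Vera ∩ Viktor: 08:30–09:00, 12:30–13:00, 14:30–15:30, 16:00–16:30, 17:00–17:30.
Vera ∩ Viktor ∩ Pablo: 08:30–09:00, 12:30–13:00, 15:00–15:30, 16:00–16:30, 17:00–17:30.
Total common minutes: 30 + 30 + 30 + 30 + 30 = 150.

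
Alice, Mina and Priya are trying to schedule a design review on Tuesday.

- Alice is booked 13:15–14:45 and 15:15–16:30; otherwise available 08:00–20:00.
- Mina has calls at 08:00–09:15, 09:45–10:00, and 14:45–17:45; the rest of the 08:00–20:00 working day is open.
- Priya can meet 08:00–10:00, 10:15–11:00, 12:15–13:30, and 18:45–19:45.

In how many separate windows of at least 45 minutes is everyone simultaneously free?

Alice free within 08:00–20:00: 08:00–13:15, 14:45–15:15, 16:30–20:00.
Mina free within 08:00–20:00: 09:15–09:45, 10:00–14:45, 17:45–20:00.
Alice ∩ Mina: 09:15–09:45, 10:00–13:15, 17:45–20:00.
Alice ∩ Mina ∩ Priya: 09:15–09:45, 10:15–11:00, 12:15–13:15, 18:45–19:45.
Windows ≥ 45 min: 10:15–11:00, 12:15–13:15, 18:45–19:45.
That's 3 windows.

3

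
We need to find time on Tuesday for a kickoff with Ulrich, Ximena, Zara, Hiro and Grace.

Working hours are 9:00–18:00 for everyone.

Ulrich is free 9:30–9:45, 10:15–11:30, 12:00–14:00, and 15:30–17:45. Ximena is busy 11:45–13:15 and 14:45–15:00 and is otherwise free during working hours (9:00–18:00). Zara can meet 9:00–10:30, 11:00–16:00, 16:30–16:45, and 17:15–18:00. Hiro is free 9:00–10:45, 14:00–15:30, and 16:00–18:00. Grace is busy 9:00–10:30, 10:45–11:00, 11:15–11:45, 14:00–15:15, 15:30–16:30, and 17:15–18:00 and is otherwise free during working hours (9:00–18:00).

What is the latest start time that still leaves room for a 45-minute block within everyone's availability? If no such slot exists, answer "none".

none

Ximena free within 09:00–18:00: 09:00–11:45, 13:15–14:45, 15:00–18:00.
Grace free within 09:00–18:00: 10:30–10:45, 11:00–11:15, 11:45–14:00, 15:15–15:30, 16:30–17:15.
Ulrich ∩ Ximena: 09:30–09:45, 10:15–11:30, 13:15–14:00, 15:30–17:45.
Ulrich ∩ Ximena ∩ Zara: 09:30–09:45, 10:15–10:30, 11:00–11:30, 13:15–14:00, 15:30–16:00, 16:30–16:45, 17:15–17:45.
Ulrich ∩ Ximena ∩ Zara ∩ Hiro: 09:30–09:45, 10:15–10:30, 16:30–16:45, 17:15–17:45.
Ulrich ∩ Ximena ∩ Zara ∩ Hiro ∩ Grace: 16:30–16:45.
Windows ≥ 45 min: (none).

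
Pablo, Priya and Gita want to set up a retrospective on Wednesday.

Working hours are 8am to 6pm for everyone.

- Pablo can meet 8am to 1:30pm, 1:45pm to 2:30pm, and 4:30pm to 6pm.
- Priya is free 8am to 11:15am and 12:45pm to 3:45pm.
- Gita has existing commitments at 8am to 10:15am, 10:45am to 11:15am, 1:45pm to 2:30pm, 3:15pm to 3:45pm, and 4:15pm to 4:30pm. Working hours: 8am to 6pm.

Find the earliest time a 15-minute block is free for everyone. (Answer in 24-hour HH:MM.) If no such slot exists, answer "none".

10:15

Gita free within 08:00–18:00: 10:15–10:45, 11:15–13:45, 14:30–15:15, 15:45–16:15, 16:30–18:00.
Pablo ∩ Priya: 08:00–11:15, 12:45–13:30, 13:45–14:30.
Pablo ∩ Priya ∩ Gita: 10:15–10:45, 12:45–13:30.
Windows ≥ 15 min: 10:15–10:45, 12:45–13:30.
Earliest such window starts at 10:15.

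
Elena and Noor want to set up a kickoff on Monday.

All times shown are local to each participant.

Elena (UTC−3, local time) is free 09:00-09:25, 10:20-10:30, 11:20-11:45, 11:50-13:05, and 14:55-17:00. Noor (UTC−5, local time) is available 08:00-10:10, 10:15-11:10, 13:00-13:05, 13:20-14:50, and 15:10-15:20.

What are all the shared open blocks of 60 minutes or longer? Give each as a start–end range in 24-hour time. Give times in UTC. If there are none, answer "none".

18:20–19:50

Elena → UTC: 12:00–12:25, 13:20–13:30, 14:20–14:45, 14:50–16:05, 17:55–20:00.
Noor → UTC: 13:00–15:10, 15:15–16:10, 18:00–18:05, 18:20–19:50, 20:10–20:20.
Elena ∩ Noor: 13:20–13:30, 14:20–14:45, 14:50–15:10, 15:15–16:05, 18:00–18:05, 18:20–19:50.
Windows ≥ 60 min: 18:20–19:50.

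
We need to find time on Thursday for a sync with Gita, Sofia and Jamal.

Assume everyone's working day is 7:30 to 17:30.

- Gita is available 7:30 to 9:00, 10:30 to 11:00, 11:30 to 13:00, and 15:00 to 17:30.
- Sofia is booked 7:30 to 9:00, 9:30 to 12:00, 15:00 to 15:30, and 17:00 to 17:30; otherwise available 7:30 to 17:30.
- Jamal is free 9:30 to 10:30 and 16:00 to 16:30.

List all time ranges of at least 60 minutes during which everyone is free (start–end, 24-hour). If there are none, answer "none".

Sofia free within 07:30–17:30: 09:00–09:30, 12:00–15:00, 15:30–17:00.
Gita ∩ Sofia: 12:00–13:00, 15:30–17:00.
Gita ∩ Sofia ∩ Jamal: 16:00–16:30.
Windows ≥ 60 min: (none).

none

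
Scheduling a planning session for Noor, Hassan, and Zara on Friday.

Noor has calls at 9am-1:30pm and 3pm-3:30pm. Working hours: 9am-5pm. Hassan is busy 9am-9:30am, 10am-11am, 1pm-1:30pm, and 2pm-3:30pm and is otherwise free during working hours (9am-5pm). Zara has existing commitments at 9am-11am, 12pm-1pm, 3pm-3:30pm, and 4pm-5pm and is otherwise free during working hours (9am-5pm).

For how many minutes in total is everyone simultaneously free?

60 minutes

Noor free within 09:00–17:00: 13:30–15:00, 15:30–17:00.
Hassan free within 09:00–17:00: 09:30–10:00, 11:00–13:00, 13:30–14:00, 15:30–17:00.
Zara free within 09:00–17:00: 11:00–12:00, 13:00–15:00, 15:30–16:00.
Noor ∩ Hassan: 13:30–14:00, 15:30–17:00.
Noor ∩ Hassan ∩ Zara: 13:30–14:00, 15:30–16:00.
Total common minutes: 30 + 30 = 60.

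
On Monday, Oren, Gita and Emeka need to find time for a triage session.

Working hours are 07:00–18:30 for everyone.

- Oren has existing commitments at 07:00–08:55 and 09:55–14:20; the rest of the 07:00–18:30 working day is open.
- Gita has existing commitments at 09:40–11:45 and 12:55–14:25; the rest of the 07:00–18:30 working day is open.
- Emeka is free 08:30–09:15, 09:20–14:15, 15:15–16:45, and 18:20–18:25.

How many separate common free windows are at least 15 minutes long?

3

Oren free within 07:00–18:30: 08:55–09:55, 14:20–18:30.
Gita free within 07:00–18:30: 07:00–09:40, 11:45–12:55, 14:25–18:30.
Oren ∩ Gita: 08:55–09:40, 14:25–18:30.
Oren ∩ Gita ∩ Emeka: 08:55–09:15, 09:20–09:40, 15:15–16:45, 18:20–18:25.
Windows ≥ 15 min: 08:55–09:15, 09:20–09:40, 15:15–16:45.
That's 3 windows.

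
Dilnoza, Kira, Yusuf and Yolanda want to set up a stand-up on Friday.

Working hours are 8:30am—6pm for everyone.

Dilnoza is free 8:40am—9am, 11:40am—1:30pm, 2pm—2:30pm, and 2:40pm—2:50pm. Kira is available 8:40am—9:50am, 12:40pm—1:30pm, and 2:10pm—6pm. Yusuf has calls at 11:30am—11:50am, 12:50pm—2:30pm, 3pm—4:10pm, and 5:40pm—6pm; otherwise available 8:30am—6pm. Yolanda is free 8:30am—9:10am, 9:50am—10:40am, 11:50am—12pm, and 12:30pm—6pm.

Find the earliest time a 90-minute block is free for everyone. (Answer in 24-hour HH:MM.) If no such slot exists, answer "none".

Yusuf free within 08:30–18:00: 08:30–11:30, 11:50–12:50, 14:30–15:00, 16:10–17:40.
Dilnoza ∩ Kira: 08:40–09:00, 12:40–13:30, 14:10–14:30, 14:40–14:50.
Dilnoza ∩ Kira ∩ Yusuf: 08:40–09:00, 12:40–12:50, 14:40–14:50.
Dilnoza ∩ Kira ∩ Yusuf ∩ Yolanda: 08:40–09:00, 12:40–12:50, 14:40–14:50.
Windows ≥ 90 min: (none).

none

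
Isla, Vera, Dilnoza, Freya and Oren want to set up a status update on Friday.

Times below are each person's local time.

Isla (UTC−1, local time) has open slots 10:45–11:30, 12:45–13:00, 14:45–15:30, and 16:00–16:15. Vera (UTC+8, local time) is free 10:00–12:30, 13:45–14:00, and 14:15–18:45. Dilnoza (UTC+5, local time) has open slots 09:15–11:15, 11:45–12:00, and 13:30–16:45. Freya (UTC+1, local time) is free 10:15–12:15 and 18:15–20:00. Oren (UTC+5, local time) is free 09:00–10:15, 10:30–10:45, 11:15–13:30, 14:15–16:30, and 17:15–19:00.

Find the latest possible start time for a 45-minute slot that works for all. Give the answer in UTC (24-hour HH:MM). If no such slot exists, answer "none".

Isla → UTC: 11:45–12:30, 13:45–14:00, 15:45–16:30, 17:00–17:15.
Vera → UTC: 02:00–04:30, 05:45–06:00, 06:15–10:45.
Dilnoza → UTC: 04:15–06:15, 06:45–07:00, 08:30–11:45.
Freya → UTC: 09:15–11:15, 17:15–19:00.
Oren → UTC: 04:00–05:15, 05:30–05:45, 06:15–08:30, 09:15–11:30, 12:15–14:00.
Isla ∩ Vera: (none).
Isla ∩ Vera ∩ Dilnoza: (none).
Isla ∩ Vera ∩ Dilnoza ∩ Freya: (none).
Isla ∩ Vera ∩ Dilnoza ∩ Freya ∩ Oren: (none).
Windows ≥ 45 min: (none).

none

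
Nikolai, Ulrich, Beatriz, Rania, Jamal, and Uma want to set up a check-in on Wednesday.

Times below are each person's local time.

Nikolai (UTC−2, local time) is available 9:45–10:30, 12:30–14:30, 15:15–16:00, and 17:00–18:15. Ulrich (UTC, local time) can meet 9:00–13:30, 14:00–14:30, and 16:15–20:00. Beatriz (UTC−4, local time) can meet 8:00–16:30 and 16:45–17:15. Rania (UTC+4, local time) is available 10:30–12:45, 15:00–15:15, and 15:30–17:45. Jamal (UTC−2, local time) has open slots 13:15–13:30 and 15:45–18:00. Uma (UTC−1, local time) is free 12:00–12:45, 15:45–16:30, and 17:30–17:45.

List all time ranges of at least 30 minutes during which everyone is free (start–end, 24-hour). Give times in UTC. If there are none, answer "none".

none

Nikolai → UTC: 11:45–12:30, 14:30–16:30, 17:15–18:00, 19:00–20:15.
Ulrich → UTC: 09:00–13:30, 14:00–14:30, 16:15–20:00.
Beatriz → UTC: 12:00–20:30, 20:45–21:15.
Rania → UTC: 06:30–08:45, 11:00–11:15, 11:30–13:45.
Jamal → UTC: 15:15–15:30, 17:45–20:00.
Uma → UTC: 13:00–13:45, 16:45–17:30, 18:30–18:45.
Nikolai ∩ Ulrich: 11:45–12:30, 16:15–16:30, 17:15–18:00, 19:00–20:00.
Nikolai ∩ Ulrich ∩ Beatriz: 12:00–12:30, 16:15–16:30, 17:15–18:00, 19:00–20:00.
Nikolai ∩ Ulrich ∩ Beatriz ∩ Rania: 12:00–12:30.
Nikolai ∩ Ulrich ∩ Beatriz ∩ Rania ∩ Jamal: (none).
Nikolai ∩ Ulrich ∩ Beatriz ∩ Rania ∩ Jamal ∩ Uma: (none).
Windows ≥ 30 min: (none).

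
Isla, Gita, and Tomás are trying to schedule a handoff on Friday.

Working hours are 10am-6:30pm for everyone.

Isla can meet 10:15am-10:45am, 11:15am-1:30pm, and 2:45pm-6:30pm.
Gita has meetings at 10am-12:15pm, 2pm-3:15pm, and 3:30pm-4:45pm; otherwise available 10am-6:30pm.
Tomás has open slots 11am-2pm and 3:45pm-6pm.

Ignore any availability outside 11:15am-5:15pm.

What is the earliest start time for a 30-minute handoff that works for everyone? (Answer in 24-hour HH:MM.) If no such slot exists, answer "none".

Gita free within 10:00–18:30: 12:15–14:00, 15:15–15:30, 16:45–18:30.
Isla ∩ Gita: 12:15–13:30, 15:15–15:30, 16:45–18:30.
Isla ∩ Gita ∩ Tomás: 12:15–13:30, 16:45–18:00.
Restricted to 11:15–17:15: 12:15–13:30, 16:45–17:15.
Windows ≥ 30 min: 12:15–13:30, 16:45–17:15.
Earliest such window starts at 12:15.

12:15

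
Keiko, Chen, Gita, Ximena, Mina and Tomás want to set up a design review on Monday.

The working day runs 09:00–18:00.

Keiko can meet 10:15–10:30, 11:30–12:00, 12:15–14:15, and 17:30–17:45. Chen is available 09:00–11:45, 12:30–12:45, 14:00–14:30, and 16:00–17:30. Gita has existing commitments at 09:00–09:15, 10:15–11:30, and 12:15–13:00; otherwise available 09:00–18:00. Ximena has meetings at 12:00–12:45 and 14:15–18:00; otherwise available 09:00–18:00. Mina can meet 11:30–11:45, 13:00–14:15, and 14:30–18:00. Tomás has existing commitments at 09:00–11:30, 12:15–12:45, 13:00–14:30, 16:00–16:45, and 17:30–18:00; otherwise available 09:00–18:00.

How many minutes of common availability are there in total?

Gita free within 09:00–18:00: 09:15–10:15, 11:30–12:15, 13:00–18:00.
Ximena free within 09:00–18:00: 09:00–12:00, 12:45–14:15.
Tomás free within 09:00–18:00: 11:30–12:15, 12:45–13:00, 14:30–16:00, 16:45–17:30.
Keiko ∩ Chen: 10:15–10:30, 11:30–11:45, 12:30–12:45, 14:00–14:15.
Keiko ∩ Chen ∩ Gita: 11:30–11:45, 14:00–14:15.
Keiko ∩ Chen ∩ Gita ∩ Ximena: 11:30–11:45, 14:00–14:15.
Keiko ∩ Chen ∩ Gita ∩ Ximena ∩ Mina: 11:30–11:45, 14:00–14:15.
Keiko ∩ Chen ∩ Gita ∩ Ximena ∩ Mina ∩ Tomás: 11:30–11:45.
Total common minutes: 15.

15 minutes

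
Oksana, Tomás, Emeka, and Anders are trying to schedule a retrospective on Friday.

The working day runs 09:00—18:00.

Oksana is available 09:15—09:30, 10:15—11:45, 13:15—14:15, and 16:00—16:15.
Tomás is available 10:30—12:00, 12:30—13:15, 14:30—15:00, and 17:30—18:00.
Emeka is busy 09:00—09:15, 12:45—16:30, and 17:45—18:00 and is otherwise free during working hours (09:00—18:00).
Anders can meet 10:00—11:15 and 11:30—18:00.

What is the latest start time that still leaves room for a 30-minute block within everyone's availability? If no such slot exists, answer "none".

Emeka free within 09:00–18:00: 09:15–12:45, 16:30–17:45.
Oksana ∩ Tomás: 10:30–11:45.
Oksana ∩ Tomás ∩ Emeka: 10:30–11:45.
Oksana ∩ Tomás ∩ Emeka ∩ Anders: 10:30–11:15, 11:30–11:45.
Windows ≥ 30 min: 10:30–11:15.
Latest start in the last window 10:30–11:15 is 11:15 − 30 min = 10:45.

10:45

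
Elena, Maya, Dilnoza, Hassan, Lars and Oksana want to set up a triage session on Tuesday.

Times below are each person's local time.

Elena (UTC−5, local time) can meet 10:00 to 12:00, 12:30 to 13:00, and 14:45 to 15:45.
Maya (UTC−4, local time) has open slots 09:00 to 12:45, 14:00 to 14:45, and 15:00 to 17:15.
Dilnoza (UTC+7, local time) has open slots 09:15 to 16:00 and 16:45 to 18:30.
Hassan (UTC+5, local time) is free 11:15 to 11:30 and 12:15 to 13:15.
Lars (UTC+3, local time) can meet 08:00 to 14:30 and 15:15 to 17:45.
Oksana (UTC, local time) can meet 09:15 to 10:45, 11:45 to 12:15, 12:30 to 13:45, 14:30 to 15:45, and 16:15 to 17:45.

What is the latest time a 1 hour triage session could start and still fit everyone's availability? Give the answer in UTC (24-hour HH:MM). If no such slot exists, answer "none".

none

Elena → UTC: 15:00–17:00, 17:30–18:00, 19:45–20:45.
Maya → UTC: 13:00–16:45, 18:00–18:45, 19:00–21:15.
Dilnoza → UTC: 02:15–09:00, 09:45–11:30.
Hassan → UTC: 06:15–06:30, 07:15–08:15.
Lars → UTC: 05:00–11:30, 12:15–14:45.
Oksana → UTC: 09:15–10:45, 11:45–12:15, 12:30–13:45, 14:30–15:45, 16:15–17:45.
Elena ∩ Maya: 15:00–16:45, 19:45–20:45.
Elena ∩ Maya ∩ Dilnoza: (none).
Elena ∩ Maya ∩ Dilnoza ∩ Hassan: (none).
Elena ∩ Maya ∩ Dilnoza ∩ Hassan ∩ Lars: (none).
Elena ∩ Maya ∩ Dilnoza ∩ Hassan ∩ Lars ∩ Oksana: (none).
Windows ≥ 60 min: (none).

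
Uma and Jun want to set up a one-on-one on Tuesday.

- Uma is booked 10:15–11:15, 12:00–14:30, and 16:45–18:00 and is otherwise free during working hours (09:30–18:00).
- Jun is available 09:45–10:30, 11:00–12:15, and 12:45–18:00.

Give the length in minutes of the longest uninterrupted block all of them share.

135 minutes

Uma free within 09:30–18:00: 09:30–10:15, 11:15–12:00, 14:30–16:45.
Uma ∩ Jun: 09:45–10:15, 11:15–12:00, 14:30–16:45.
Common window lengths: 30, 45, 135 min; longest is 135.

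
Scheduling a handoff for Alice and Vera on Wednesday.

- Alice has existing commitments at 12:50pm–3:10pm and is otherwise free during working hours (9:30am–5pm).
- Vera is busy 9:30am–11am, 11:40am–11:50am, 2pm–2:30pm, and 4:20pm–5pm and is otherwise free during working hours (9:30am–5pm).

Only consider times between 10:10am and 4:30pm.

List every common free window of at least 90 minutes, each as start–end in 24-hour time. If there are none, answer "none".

none

Alice free within 09:30–17:00: 09:30–12:50, 15:10–17:00.
Vera free within 09:30–17:00: 11:00–11:40, 11:50–14:00, 14:30–16:20.
Alice ∩ Vera: 11:00–11:40, 11:50–12:50, 15:10–16:20.
Restricted to 10:10–16:30: 11:00–11:40, 11:50–12:50, 15:10–16:20.
Windows ≥ 90 min: (none).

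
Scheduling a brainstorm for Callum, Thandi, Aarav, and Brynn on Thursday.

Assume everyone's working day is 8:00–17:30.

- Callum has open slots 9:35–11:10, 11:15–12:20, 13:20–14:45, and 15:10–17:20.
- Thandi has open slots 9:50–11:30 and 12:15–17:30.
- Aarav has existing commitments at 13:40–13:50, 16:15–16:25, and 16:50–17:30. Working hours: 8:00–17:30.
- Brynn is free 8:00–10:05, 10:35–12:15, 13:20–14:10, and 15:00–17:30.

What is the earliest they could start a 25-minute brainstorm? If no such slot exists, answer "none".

Aarav free within 08:00–17:30: 08:00–13:40, 13:50–16:15, 16:25–16:50.
Callum ∩ Thandi: 09:50–11:10, 11:15–11:30, 12:15–12:20, 13:20–14:45, 15:10–17:20.
Callum ∩ Thandi ∩ Aarav: 09:50–11:10, 11:15–11:30, 12:15–12:20, 13:20–13:40, 13:50–14:45, 15:10–16:15, 16:25–16:50.
Callum ∩ Thandi ∩ Aarav ∩ Brynn: 09:50–10:05, 10:35–11:10, 11:15–11:30, 13:20–13:40, 13:50–14:10, 15:10–16:15, 16:25–16:50.
Windows ≥ 25 min: 10:35–11:10, 15:10–16:15, 16:25–16:50.
Earliest such window starts at 10:35.

10:35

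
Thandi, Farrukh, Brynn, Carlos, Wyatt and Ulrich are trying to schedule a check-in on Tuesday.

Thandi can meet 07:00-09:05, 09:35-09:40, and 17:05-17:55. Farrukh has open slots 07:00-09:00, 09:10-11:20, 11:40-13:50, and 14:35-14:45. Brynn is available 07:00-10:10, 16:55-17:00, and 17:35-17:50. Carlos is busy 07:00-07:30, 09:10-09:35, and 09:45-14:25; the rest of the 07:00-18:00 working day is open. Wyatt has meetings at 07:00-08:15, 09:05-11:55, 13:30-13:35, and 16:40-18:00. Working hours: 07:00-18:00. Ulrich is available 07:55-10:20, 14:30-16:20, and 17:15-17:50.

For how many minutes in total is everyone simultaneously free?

Carlos free within 07:00–18:00: 07:30–09:10, 09:35–09:45, 14:25–18:00.
Wyatt free within 07:00–18:00: 08:15–09:05, 11:55–13:30, 13:35–16:40.
Thandi ∩ Farrukh: 07:00–09:00, 09:35–09:40.
Thandi ∩ Farrukh ∩ Brynn: 07:00–09:00, 09:35–09:40.
Thandi ∩ Farrukh ∩ Brynn ∩ Carlos: 07:30–09:00, 09:35–09:40.
Thandi ∩ Farrukh ∩ Brynn ∩ Carlos ∩ Wyatt: 08:15–09:00.
Thandi ∩ Farrukh ∩ Brynn ∩ Carlos ∩ Wyatt ∩ Ulrich: 08:15–09:00.
Total common minutes: 45.

45 minutes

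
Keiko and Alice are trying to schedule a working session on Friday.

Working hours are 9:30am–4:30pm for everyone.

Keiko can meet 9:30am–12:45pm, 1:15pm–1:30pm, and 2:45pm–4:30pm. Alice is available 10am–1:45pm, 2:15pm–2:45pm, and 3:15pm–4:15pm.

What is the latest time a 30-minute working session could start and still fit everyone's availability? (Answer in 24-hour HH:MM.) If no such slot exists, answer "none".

15:45

Keiko ∩ Alice: 10:00–12:45, 13:15–13:30, 15:15–16:15.
Windows ≥ 30 min: 10:00–12:45, 15:15–16:15.
Latest start in the last window 15:15–16:15 is 16:15 − 30 min = 15:45.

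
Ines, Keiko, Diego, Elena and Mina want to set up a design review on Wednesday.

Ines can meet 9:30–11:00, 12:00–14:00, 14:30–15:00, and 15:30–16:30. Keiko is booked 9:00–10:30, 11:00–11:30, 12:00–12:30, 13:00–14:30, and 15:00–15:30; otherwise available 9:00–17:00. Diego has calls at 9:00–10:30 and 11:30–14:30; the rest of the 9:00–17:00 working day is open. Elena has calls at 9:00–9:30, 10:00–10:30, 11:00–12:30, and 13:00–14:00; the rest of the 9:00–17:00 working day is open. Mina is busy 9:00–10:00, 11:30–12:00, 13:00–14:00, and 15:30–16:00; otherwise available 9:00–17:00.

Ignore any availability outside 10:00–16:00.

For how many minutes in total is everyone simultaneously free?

Keiko free within 09:00–17:00: 10:30–11:00, 11:30–12:00, 12:30–13:00, 14:30–15:00, 15:30–17:00.
Diego free within 09:00–17:00: 10:30–11:30, 14:30–17:00.
Elena free within 09:00–17:00: 09:30–10:00, 10:30–11:00, 12:30–13:00, 14:00–17:00.
Mina free within 09:00–17:00: 10:00–11:30, 12:00–13:00, 14:00–15:30, 16:00–17:00.
Ines ∩ Keiko: 10:30–11:00, 12:30–13:00, 14:30–15:00, 15:30–16:30.
Ines ∩ Keiko ∩ Diego: 10:30–11:00, 14:30–15:00, 15:30–16:30.
Ines ∩ Keiko ∩ Diego ∩ Elena: 10:30–11:00, 14:30–15:00, 15:30–16:30.
Ines ∩ Keiko ∩ Diego ∩ Elena ∩ Mina: 10:30–11:00, 14:30–15:00, 16:00–16:30.
Restricted to 10:00–16:00: 10:30–11:00, 14:30–15:00.
Total common minutes: 30 + 30 = 60.

60 minutes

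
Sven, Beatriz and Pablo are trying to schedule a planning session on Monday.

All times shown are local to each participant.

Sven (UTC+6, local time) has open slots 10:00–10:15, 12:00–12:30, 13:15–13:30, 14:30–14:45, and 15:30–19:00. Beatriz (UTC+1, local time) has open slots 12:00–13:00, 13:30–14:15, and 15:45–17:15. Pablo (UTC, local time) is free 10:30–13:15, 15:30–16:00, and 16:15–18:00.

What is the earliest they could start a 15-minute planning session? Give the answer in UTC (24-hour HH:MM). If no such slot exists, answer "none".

Sven → UTC: 04:00–04:15, 06:00–06:30, 07:15–07:30, 08:30–08:45, 09:30–13:00.
Beatriz → UTC: 11:00–12:00, 12:30–13:15, 14:45–16:15.
Pablo → UTC: 10:30–13:15, 15:30–16:00, 16:15–18:00.
Sven ∩ Beatriz: 11:00–12:00, 12:30–13:00.
Sven ∩ Beatriz ∩ Pablo: 11:00–12:00, 12:30–13:00.
Windows ≥ 15 min: 11:00–12:00, 12:30–13:00.
Earliest such window starts at 11:00.

11:00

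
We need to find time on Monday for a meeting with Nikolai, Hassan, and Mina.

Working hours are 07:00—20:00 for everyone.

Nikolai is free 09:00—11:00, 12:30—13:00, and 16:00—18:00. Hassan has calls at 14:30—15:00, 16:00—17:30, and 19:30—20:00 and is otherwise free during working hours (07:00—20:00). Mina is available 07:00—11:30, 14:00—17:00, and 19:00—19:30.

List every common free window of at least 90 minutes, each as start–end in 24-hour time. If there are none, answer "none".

09:00–11:00

Hassan free within 07:00–20:00: 07:00–14:30, 15:00–16:00, 17:30–19:30.
Nikolai ∩ Hassan: 09:00–11:00, 12:30–13:00, 17:30–18:00.
Nikolai ∩ Hassan ∩ Mina: 09:00–11:00.
Windows ≥ 90 min: 09:00–11:00.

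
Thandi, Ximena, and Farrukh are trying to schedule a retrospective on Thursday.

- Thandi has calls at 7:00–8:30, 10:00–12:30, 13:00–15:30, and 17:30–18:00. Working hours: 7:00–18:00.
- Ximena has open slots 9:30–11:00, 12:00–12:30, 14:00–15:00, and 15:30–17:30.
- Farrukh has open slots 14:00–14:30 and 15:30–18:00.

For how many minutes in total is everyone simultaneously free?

120 minutes

Thandi free within 07:00–18:00: 08:30–10:00, 12:30–13:00, 15:30–17:30.
Thandi ∩ Ximena: 09:30–10:00, 15:30–17:30.
Thandi ∩ Ximena ∩ Farrukh: 15:30–17:30.
Total common minutes: 120.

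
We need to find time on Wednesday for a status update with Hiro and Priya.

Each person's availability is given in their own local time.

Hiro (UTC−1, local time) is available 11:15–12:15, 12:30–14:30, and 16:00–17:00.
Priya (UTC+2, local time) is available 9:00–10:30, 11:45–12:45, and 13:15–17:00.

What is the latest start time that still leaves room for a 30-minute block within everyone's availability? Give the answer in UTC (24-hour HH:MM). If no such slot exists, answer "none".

14:30

Hiro → UTC: 12:15–13:15, 13:30–15:30, 17:00–18:00.
Priya → UTC: 07:00–08:30, 09:45–10:45, 11:15–15:00.
Hiro ∩ Priya: 12:15–13:15, 13:30–15:00.
Windows ≥ 30 min: 12:15–13:15, 13:30–15:00.
Latest start in the last window 13:30–15:00 is 15:00 − 30 min = 14:30.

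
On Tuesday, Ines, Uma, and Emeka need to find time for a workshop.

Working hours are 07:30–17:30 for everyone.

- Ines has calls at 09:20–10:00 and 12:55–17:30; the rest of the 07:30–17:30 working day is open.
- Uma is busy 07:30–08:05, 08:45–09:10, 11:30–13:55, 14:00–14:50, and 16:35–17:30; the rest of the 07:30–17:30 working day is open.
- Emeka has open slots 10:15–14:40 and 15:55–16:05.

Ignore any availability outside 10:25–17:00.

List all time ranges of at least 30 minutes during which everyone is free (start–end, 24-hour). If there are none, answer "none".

10:25–11:30

Ines free within 07:30–17:30: 07:30–09:20, 10:00–12:55.
Uma free within 07:30–17:30: 08:05–08:45, 09:10–11:30, 13:55–14:00, 14:50–16:35.
Ines ∩ Uma: 08:05–08:45, 09:10–09:20, 10:00–11:30.
Ines ∩ Uma ∩ Emeka: 10:15–11:30.
Restricted to 10:25–17:00: 10:25–11:30.
Windows ≥ 30 min: 10:25–11:30.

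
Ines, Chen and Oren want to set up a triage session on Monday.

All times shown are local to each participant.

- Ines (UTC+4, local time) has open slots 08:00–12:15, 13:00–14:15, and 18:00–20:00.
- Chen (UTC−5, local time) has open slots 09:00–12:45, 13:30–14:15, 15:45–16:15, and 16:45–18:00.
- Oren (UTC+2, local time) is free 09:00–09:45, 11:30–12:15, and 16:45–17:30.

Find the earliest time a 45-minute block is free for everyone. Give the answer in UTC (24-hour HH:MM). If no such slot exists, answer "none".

Ines → UTC: 04:00–08:15, 09:00–10:15, 14:00–16:00.
Chen → UTC: 14:00–17:45, 18:30–19:15, 20:45–21:15, 21:45–23:00.
Oren → UTC: 07:00–07:45, 09:30–10:15, 14:45–15:30.
Ines ∩ Chen: 14:00–16:00.
Ines ∩ Chen ∩ Oren: 14:45–15:30.
Windows ≥ 45 min: 14:45–15:30.
Earliest such window starts at 14:45.

14:45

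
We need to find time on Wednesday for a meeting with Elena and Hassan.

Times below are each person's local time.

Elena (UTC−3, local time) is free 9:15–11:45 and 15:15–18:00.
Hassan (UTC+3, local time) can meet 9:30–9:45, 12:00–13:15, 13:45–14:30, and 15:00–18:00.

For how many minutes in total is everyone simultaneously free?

Elena → UTC: 12:15–14:45, 18:15–21:00.
Hassan → UTC: 06:30–06:45, 09:00–10:15, 10:45–11:30, 12:00–15:00.
Elena ∩ Hassan: 12:15–14:45.
Total common minutes: 150.

150 minutes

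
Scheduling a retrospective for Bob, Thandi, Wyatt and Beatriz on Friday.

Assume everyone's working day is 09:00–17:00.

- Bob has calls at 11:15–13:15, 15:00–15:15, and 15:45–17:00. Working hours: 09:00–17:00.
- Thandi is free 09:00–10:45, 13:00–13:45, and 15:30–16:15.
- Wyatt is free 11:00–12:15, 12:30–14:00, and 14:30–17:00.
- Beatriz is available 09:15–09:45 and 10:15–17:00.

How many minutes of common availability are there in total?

Bob free within 09:00–17:00: 09:00–11:15, 13:15–15:00, 15:15–15:45.
Bob ∩ Thandi: 09:00–10:45, 13:15–13:45, 15:30–15:45.
Bob ∩ Thandi ∩ Wyatt: 13:15–13:45, 15:30–15:45.
Bob ∩ Thandi ∩ Wyatt ∩ Beatriz: 13:15–13:45, 15:30–15:45.
Total common minutes: 30 + 15 = 45.

45 minutes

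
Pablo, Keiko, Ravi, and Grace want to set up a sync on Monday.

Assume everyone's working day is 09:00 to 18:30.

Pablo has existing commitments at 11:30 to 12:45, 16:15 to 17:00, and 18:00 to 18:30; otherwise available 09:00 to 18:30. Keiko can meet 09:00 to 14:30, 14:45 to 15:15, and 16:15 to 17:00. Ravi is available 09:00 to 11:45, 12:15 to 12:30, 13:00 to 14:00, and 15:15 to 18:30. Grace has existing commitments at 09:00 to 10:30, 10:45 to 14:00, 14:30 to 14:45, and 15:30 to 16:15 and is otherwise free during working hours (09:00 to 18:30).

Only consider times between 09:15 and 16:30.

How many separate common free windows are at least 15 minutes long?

Pablo free within 09:00–18:30: 09:00–11:30, 12:45–16:15, 17:00–18:00.
Grace free within 09:00–18:30: 10:30–10:45, 14:00–14:30, 14:45–15:30, 16:15–18:30.
Pablo ∩ Keiko: 09:00–11:30, 12:45–14:30, 14:45–15:15.
Pablo ∩ Keiko ∩ Ravi: 09:00–11:30, 13:00–14:00.
Pablo ∩ Keiko ∩ Ravi ∩ Grace: 10:30–10:45.
Restricted to 09:15–16:30: 10:30–10:45.
Windows ≥ 15 min: 10:30–10:45.
That's 1 window.

1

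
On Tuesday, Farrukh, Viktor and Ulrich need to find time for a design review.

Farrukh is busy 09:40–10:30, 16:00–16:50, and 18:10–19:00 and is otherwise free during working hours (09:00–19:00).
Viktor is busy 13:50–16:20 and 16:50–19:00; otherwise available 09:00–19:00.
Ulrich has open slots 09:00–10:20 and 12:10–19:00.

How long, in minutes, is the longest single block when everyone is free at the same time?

100 minutes

Farrukh free within 09:00–19:00: 09:00–09:40, 10:30–16:00, 16:50–18:10.
Viktor free within 09:00–19:00: 09:00–13:50, 16:20–16:50.
Farrukh ∩ Viktor: 09:00–09:40, 10:30–13:50.
Farrukh ∩ Viktor ∩ Ulrich: 09:00–09:40, 12:10–13:50.
Common window lengths: 40, 100 min; longest is 100.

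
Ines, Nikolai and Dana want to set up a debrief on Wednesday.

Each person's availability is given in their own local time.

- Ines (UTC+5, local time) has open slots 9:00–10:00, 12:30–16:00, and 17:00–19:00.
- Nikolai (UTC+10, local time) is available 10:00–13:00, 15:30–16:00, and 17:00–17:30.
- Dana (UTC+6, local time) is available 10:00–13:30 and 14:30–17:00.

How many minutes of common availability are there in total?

0 minutes

Ines → UTC: 04:00–05:00, 07:30–11:00, 12:00–14:00.
Nikolai → UTC: 00:00–03:00, 05:30–06:00, 07:00–07:30.
Dana → UTC: 04:00–07:30, 08:30–11:00.
Ines ∩ Nikolai: (none).
Ines ∩ Nikolai ∩ Dana: (none).
Total common minutes: 0.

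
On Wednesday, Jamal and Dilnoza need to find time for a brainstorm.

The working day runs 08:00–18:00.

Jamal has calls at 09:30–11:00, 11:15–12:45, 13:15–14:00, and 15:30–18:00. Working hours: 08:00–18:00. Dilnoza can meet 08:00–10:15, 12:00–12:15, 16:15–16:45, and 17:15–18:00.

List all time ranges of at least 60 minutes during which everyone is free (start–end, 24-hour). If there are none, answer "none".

08:00–09:30

Jamal free within 08:00–18:00: 08:00–09:30, 11:00–11:15, 12:45–13:15, 14:00–15:30.
Jamal ∩ Dilnoza: 08:00–09:30.
Windows ≥ 60 min: 08:00–09:30.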